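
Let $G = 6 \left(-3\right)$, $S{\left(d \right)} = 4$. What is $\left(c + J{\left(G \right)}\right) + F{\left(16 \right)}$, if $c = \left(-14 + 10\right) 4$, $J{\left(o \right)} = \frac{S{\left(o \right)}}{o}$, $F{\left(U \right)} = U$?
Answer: $- \frac{2}{9} \approx -0.22222$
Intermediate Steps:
$G = -18$
$J{\left(o \right)} = \frac{4}{o}$
$c = -16$ ($c = \left(-4\right) 4 = -16$)
$\left(c + J{\left(G \right)}\right) + F{\left(16 \right)} = \left(-16 + \frac{4}{-18}\right) + 16 = \left(-16 + 4 \left(- \frac{1}{18}\right)\right) + 16 = \left(-16 - \frac{2}{9}\right) + 16 = - \frac{146}{9} + 16 = - \frac{2}{9}$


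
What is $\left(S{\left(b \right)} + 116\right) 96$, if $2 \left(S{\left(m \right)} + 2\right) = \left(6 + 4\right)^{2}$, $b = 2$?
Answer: $15744$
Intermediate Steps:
$S{\left(m \right)} = 48$ ($S{\left(m \right)} = -2 + \frac{\left(6 + 4\right)^{2}}{2} = -2 + \frac{10^{2}}{2} = -2 + \frac{1}{2} \cdot 100 = -2 + 50 = 48$)
$\left(S{\left(b \right)} + 116\right) 96 = \left(48 + 116\right) 96 = 164 \cdot 96 = 15744$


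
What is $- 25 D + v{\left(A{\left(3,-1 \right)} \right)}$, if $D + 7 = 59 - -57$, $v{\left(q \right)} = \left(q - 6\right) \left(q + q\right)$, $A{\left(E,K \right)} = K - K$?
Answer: $-2725$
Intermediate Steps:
$A{\left(E,K \right)} = 0$
$v{\left(q \right)} = 2 q \left(-6 + q\right)$ ($v{\left(q \right)} = \left(-6 + q\right) 2 q = 2 q \left(-6 + q\right)$)
$D = 109$ ($D = -7 + \left(59 - -57\right) = -7 + \left(59 + 57\right) = -7 + 116 = 109$)
$- 25 D + v{\left(A{\left(3,-1 \right)} \right)} = \left(-25\right) 109 + 2 \cdot 0 \left(-6 + 0\right) = -2725 + 2 \cdot 0 \left(-6\right) = -2725 + 0 = -2725$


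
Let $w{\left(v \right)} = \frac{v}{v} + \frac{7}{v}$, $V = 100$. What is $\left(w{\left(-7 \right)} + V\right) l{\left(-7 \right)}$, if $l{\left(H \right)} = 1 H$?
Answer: $-700$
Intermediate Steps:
$l{\left(H \right)} = H$
$w{\left(v \right)} = 1 + \frac{7}{v}$
$\left(w{\left(-7 \right)} + V\right) l{\left(-7 \right)} = \left(\frac{7 - 7}{-7} + 100\right) \left(-7\right) = \left(\left(- \frac{1}{7}\right) 0 + 100\right) \left(-7\right) = \left(0 + 100\right) \left(-7\right) = 100 \left(-7\right) = -700$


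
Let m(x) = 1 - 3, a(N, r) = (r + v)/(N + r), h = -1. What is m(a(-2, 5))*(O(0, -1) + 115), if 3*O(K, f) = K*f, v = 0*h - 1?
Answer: -230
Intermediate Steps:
v = -1 (v = 0*(-1) - 1 = 0 - 1 = -1)
a(N, r) = (-1 + r)/(N + r) (a(N, r) = (r - 1)/(N + r) = (-1 + r)/(N + r))
m(x) = -2
O(K, f) = K*f/3 (O(K, f) = (K*f)/3 = K*f/3)
m(a(-2, 5))*(O(0, -1) + 115) = -2*((⅓)*0*(-1) + 115) = -2*(0 + 115) = -2*115 = -230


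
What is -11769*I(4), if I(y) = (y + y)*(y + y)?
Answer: -753216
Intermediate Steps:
I(y) = 4*y**2 (I(y) = (2*y)*(2*y) = 4*y**2)
-11769*I(4) = -47076*4**2 = -47076*16 = -11769*64 = -753216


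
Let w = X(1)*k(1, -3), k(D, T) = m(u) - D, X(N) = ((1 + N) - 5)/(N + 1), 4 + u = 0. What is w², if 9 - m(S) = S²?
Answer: 144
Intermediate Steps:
u = -4 (u = -4 + 0 = -4)
X(N) = (-4 + N)/(1 + N)
m(S) = 9 - S²
k(D, T) = -7 - D (k(D, T) = (9 - 1*(-4)²) - D = (9 - 1*16) - D = (9 - 16) - D = -7 - D)
w = 12 (w = ((-4 + 1)/(1 + 1))*(-7 - 1*1) = (-3/2)*(-7 - 1) = ((½)*(-3))*(-8) = -3/2*(-8) = 12)
w² = 12² = 144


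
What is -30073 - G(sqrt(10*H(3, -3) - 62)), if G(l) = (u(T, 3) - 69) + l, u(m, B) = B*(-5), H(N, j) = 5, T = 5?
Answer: -29989 - 2*I*sqrt(3) ≈ -29989.0 - 3.4641*I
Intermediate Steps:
u(m, B) = -5*B
G(l) = -84 + l (G(l) = (-5*3 - 69) + l = (-15 - 69) + l = -84 + l)
-30073 - G(sqrt(10*H(3, -3) - 62)) = -30073 - (-84 + sqrt(10*5 - 62)) = -30073 - (-84 + sqrt(50 - 62)) = -30073 - (-84 + sqrt(-12)) = -30073 - (-84 + 2*I*sqrt(3)) = -30073 + (84 - 2*I*sqrt(3)) = -29989 - 2*I*sqrt(3)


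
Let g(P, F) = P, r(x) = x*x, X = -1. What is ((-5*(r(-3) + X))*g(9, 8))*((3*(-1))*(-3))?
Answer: -3240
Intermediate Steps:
r(x) = x**2
((-5*(r(-3) + X))*g(9, 8))*((3*(-1))*(-3)) = (-5*((-3)**2 - 1)*9)*((3*(-1))*(-3)) = (-5*(9 - 1)*9)*(-3*(-3)) = (-5*8*9)*9 = -40*9*9 = -360*9 = -3240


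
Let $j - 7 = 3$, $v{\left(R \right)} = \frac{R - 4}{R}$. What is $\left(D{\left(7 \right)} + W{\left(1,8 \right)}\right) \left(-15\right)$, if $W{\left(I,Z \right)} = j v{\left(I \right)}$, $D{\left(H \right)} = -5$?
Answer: $525$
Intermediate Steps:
$v{\left(R \right)} = \frac{-4 + R}{R}$ ($v{\left(R \right)} = \frac{R - 4}{R} = \frac{-4 + R}{R}$)
$j = 10$ ($j = 7 + 3 = 10$)
$W{\left(I,Z \right)} = \frac{10 \left(-4 + I\right)}{I}$ ($W{\left(I,Z \right)} = 10 \frac{-4 + I}{I} = \frac{10 \left(-4 + I\right)}{I}$)
$\left(D{\left(7 \right)} + W{\left(1,8 \right)}\right) \left(-15\right) = \left(-5 + \left(10 - \frac{40}{1}\right)\right) \left(-15\right) = \left(-5 + \left(10 - 40\right)\right) \left(-15\right) = \left(-5 - 30\right) \left(-15\right) = \left(-35\right) \left(-15\right) = 525$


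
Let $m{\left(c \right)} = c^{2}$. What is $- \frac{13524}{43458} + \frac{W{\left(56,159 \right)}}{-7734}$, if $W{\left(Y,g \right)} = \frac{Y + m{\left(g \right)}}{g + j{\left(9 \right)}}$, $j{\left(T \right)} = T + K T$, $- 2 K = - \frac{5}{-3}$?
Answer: $- \frac{2981421869}{8990786601} \approx -0.33161$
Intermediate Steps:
$K = - \frac{5}{6}$ ($K = - \frac{\left(-5\right) \frac{1}{-3}}{2} = - \frac{\left(-5\right) \left(- \frac{1}{3}\right)}{2} = \left(- \frac{1}{2}\right) \frac{5}{3} = - \frac{5}{6} \approx -0.83333$)
$j{\left(T \right)} = \frac{T}{6}$ ($j{\left(T \right)} = T - \frac{5 T}{6} = \frac{T}{6}$)
$W{\left(Y,g \right)} = \frac{Y + g^{2}}{\frac{3}{2} + g}$ ($W{\left(Y,g \right)} = \frac{Y + g^{2}}{g + \frac{1}{6} \cdot 9} = \frac{Y + g^{2}}{g + \frac{3}{2}} = \frac{Y + g^{2}}{\frac{3}{2} + g}$)
$- \frac{13524}{43458} + \frac{W{\left(56,159 \right)}}{-7734} = - \frac{13524}{43458} + \frac{2 \frac{1}{3 + 2 \cdot 159} \left(56 + 159^{2}\right)}{-7734} = \left(-13524\right) \frac{1}{43458} + \frac{2 \left(56 + 25281\right)}{3 + 318} \left(- \frac{1}{7734}\right) = - \frac{2254}{7243} + 2 \cdot \frac{1}{321} \cdot 25337 \left(- \frac{1}{7734}\right) = - \frac{2254}{7243} + \frac{50674}{321} \left(- \frac{1}{7734}\right) = - \frac{2254}{7243} - \frac{25337}{1241307} = - \frac{2981421869}{8990786601}$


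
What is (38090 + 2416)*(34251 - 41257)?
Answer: -283785036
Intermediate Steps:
(38090 + 2416)*(34251 - 41257) = 40506*(-7006) = -283785036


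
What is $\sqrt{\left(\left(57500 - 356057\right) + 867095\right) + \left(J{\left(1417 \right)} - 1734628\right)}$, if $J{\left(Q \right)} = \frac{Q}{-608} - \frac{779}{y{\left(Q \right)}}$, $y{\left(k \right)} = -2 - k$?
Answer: $\frac{7 i \sqrt{1107104513476038}}{215688} \approx 1079.9 i$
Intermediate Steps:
$J{\left(Q \right)} = - \frac{779}{-2 - Q} - \frac{Q}{608}$ ($J{\left(Q \right)} = \frac{Q}{-608} - \frac{779}{-2 - Q} = Q \left(- \frac{1}{608}\right) - \frac{779}{-2 - Q} = - \frac{Q}{608} - \frac{779}{-2 - Q} = - \frac{779}{-2 - Q} - \frac{Q}{608}$)
$\sqrt{\left(\left(57500 - 356057\right) + 867095\right) + \left(J{\left(1417 \right)} - 1734628\right)} = \sqrt{\left(\left(57500 - 356057\right) + 867095\right) - \left(1734628 - \frac{473632 - 1417 \left(2 + 1417\right)}{608 \left(2 + 1417\right)}\right)} = \sqrt{\left(\left(57500 - 356057\right) + 867095\right) - \left(1734628 - \frac{473632 - 1417 \cdot 1419}{608 \cdot 1419}\right)} = \sqrt{\left(-298557 + 867095\right) - \left(1734628 - \frac{473632 - 2010723}{862752}\right)} = \sqrt{568538 - \left(1734628 - - \frac{1537091}{862752}\right)} = \sqrt{568538 - \frac{1496555313347}{862752}} = \sqrt{- \frac{1006048016771}{862752}} = \frac{7 i \sqrt{1107104513476038}}{215688}$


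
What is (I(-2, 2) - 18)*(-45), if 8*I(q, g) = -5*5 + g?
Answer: 7515/8 ≈ 939.38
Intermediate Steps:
I(q, g) = -25/8 + g/8 (I(q, g) = (-5*5 + g)/8 = (-25 + g)/8 = -25/8 + g/8)
(I(-2, 2) - 18)*(-45) = ((-25/8 + (⅛)*2) - 18)*(-45) = ((-25/8 + ¼) - 18)*(-45) = (-23/8 - 18)*(-45) = -167/8*(-45) = 7515/8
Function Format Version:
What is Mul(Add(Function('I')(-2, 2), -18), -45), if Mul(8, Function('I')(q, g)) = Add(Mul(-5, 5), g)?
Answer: Rational(7515, 8) ≈ 939.38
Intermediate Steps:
Function('I')(q, g) = Add(Rational(-25, 8), Mul(Rational(1, 8), g)) (Function('I')(q, g) = Mul(Rational(1, 8), Add(Mul(-5, 5), g)) = Mul(Rational(1, 8), Add(-25, g)) = Add(Rational(-25, 8), Mul(Rational(1, 8), g)))
Mul(Add(Function('I')(-2, 2), -18), -45) = Mul(Add(Add(Rational(-25, 8), Mul(Rational(1, 8), 2)), -18), -45) = Mul(Add(Add(Rational(-25, 8), Rational(1, 4)), -18), -45) = Mul(Add(Rational(-23, 8), -18), -45) = Mul(Rational(-167, 8), -45) = Rational(7515, 8)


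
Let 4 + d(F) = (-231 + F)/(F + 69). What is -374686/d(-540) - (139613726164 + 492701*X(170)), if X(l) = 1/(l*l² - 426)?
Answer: -254454795418427871579/1822564954 ≈ -1.3961e+11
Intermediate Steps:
d(F) = -4 + (-231 + F)/(69 + F) (d(F) = -4 + (-231 + F)/(F + 69) = -4 + (-231 + F)/(69 + F))
X(l) = 1/(-426 + l³) (X(l) = 1/(l³ - 426) = 1/(-426 + l³))
-374686/d(-540) - (139613726164 + 492701*X(170)) = -374686*(69 - 540)/(3*(-169 - 1*(-540))) - (139613726164 + 492701/(-426 + 170³)) = -374686*(-157/(-169 + 540)) - (139613726164 + 492701/(-426 + 4913000)) = -374686/(3*(-1/471)*371) - 492701/(1/(1/4912574 + 283364)) = -374686/(-371/157) - 492701/(1/(1/4912574 + 283364)) = -374686*(-157/371) - 492701/(1/(1392046618937/4912574)) = 58825702/371 - 492701/4912574/1392046618937 = 58825702/371 - 492701*1392046618937/4912574 = 58825702/371 - 685862761196878837/4912574 = -254454795418427871579/1822564954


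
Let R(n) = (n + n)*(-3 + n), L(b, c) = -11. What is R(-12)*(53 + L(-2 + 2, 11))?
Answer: 15120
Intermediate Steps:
R(n) = 2*n*(-3 + n) (R(n) = (2*n)*(-3 + n) = 2*n*(-3 + n))
R(-12)*(53 + L(-2 + 2, 11)) = (2*(-12)*(-3 - 12))*(53 - 11) = (2*(-12)*(-15))*42 = 360*42 = 15120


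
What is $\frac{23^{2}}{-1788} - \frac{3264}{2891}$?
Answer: $- \frac{7365371}{5169108} \approx -1.4249$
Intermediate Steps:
$\frac{23^{2}}{-1788} - \frac{3264}{2891} = 529 \left(- \frac{1}{1788}\right) - \frac{3264}{2891} = - \frac{529}{1788} - \frac{3264}{2891} = - \frac{7365371}{5169108}$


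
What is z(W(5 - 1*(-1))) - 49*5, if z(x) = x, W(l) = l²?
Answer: -209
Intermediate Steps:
z(W(5 - 1*(-1))) - 49*5 = (5 - 1*(-1))² - 49*5 = (5 + 1)² - 245 = 6² - 245 = 36 - 245 = -209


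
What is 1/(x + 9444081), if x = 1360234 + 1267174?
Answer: 1/12071489 ≈ 8.2840e-8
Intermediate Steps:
x = 2627408
1/(x + 9444081) = 1/(2627408 + 9444081) = 1/12071489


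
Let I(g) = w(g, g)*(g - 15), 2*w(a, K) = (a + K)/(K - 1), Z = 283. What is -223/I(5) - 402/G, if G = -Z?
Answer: 136268/7075 ≈ 19.260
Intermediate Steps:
w(a, K) = (K + a)/(2*(-1 + K)) (w(a, K) = ((a + K)/(K - 1))/2 = ((K + a)/(-1 + K))/2 = (K + a)/(2*(-1 + K)))
I(g) = g*(-15 + g)/(-1 + g) (I(g) = ((g + g)/(2*(-1 + g)))*(g - 15) = ((2*g)/(2*(-1 + g)))*(-15 + g) = (g/(-1 + g))*(-15 + g) = g*(-15 + g)/(-1 + g))
G = -283 (G = -1*283 = -283)
-223/I(5) - 402/G = -223*(-1 + 5)/(5*(-15 + 5)) - 402/(-283) = -223/(5*(-10)/4) - 402*(-1/283) = -223/(5*(1/4)*(-10)) + 402/283 = -223/(-25/2) + 402/283 = -223*(-2/25) + 402/283 = 446/25 + 402/283 = 136268/7075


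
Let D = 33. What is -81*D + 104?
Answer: -2569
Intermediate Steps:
-81*D + 104 = -81*33 + 104 = -2673 + 104 = -2569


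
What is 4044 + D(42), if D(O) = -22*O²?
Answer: -34764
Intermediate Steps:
4044 + D(42) = 4044 - 22*42² = 4044 - 22*1764 = 4044 - 38808 = -34764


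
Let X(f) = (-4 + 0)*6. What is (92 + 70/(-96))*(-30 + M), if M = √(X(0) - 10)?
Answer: -21905/8 + 4381*I*√34/48 ≈ -2738.1 + 532.2*I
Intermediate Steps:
X(f) = -24 (X(f) = -4*6 = -24)
M = I*√34 (M = √(-24 - 10) = √(-34) = I*√34 ≈ 5.8309*I)
(92 + 70/(-96))*(-30 + M) = (92 + 70/(-96))*(-30 + I*√34) = (92 + 70*(-1/96))*(-30 + I*√34) = (92 - 35/48)*(-30 + I*√34) = 4381*(-30 + I*√34)/48 = -21905/8 + 4381*I*√34/48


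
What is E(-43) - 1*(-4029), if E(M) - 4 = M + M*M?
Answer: 5839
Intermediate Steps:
E(M) = 4 + M + M² (E(M) = 4 + (M + M*M) = 4 + (M + M²) = 4 + M + M²)
E(-43) - 1*(-4029) = (4 - 43 + (-43)²) - 1*(-4029) = (4 - 43 + 1849) + 4029 = 1810 + 4029 = 5839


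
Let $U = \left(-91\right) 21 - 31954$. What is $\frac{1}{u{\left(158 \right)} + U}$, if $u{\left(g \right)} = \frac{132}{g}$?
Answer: $- \frac{79}{2675269} \approx -2.953 \cdot 10^{-5}$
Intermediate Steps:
$U = -33865$ ($U = -1911 - 31954 = -33865$)
$\frac{1}{u{\left(158 \right)} + U} = \frac{1}{\frac{132}{158} - 33865} = \frac{1}{132 \cdot \frac{1}{158} - 33865} = \frac{1}{\frac{66}{79} - 33865} = \frac{1}{- \frac{2675269}{79}} = - \frac{79}{2675269}$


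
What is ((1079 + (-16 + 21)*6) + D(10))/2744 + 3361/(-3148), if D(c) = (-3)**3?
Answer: -181764/269941 ≈ -0.67335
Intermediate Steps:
D(c) = -27
((1079 + (-16 + 21)*6) + D(10))/2744 + 3361/(-3148) = ((1079 + (-16 + 21)*6) - 27)/2744 + 3361/(-3148) = ((1079 + 5*6) - 27)*(1/2744) + 3361*(-1/3148) = ((1079 + 30) - 27)*(1/2744) - 3361/3148 = (1109 - 27)*(1/2744) - 3361/3148 = 1082*(1/2744) - 3361/3148 = 541/1372 - 3361/3148 = -181764/269941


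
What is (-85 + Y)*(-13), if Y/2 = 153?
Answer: -2873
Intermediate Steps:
Y = 306 (Y = 2*153 = 306)
(-85 + Y)*(-13) = (-85 + 306)*(-13) = 221*(-13) = -2873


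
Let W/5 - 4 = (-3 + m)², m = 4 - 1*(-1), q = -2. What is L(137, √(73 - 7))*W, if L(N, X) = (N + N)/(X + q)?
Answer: 10960/31 + 5480*√66/31 ≈ 1789.7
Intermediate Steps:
m = 5 (m = 4 + 1 = 5)
L(N, X) = 2*N/(-2 + X) (L(N, X) = (N + N)/(X - 2) = (2*N)/(-2 + X) = 2*N/(-2 + X))
W = 40 (W = 20 + 5*(-3 + 5)² = 20 + 5*2² = 20 + 5*4 = 20 + 20 = 40)
L(137, √(73 - 7))*W = (2*137/(-2 + √(73 - 7)))*40 = (2*137/(-2 + √66))*40 = (274/(-2 + √66))*40 = 10960/(-2 + √66)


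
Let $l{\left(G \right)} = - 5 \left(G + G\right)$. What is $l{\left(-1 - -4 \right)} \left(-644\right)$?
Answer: $19320$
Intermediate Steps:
$l{\left(G \right)} = - 10 G$ ($l{\left(G \right)} = - 5 \cdot 2 G = - 10 G$)
$l{\left(-1 - -4 \right)} \left(-644\right) = - 10 \left(-1 - -4\right) \left(-644\right) = - 10 \left(-1 + 4\right) \left(-644\right) = \left(-10\right) 3 \left(-644\right) = \left(-30\right) \left(-644\right) = 19320$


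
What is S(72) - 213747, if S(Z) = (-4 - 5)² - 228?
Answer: -213894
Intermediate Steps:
S(Z) = -147 (S(Z) = (-9)² - 228 = 81 - 228 = -147)
S(72) - 213747 = -147 - 213747 = -213894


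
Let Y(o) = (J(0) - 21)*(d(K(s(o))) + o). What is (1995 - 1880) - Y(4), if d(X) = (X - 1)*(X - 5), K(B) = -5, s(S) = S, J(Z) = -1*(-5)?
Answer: 1139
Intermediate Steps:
J(Z) = 5
d(X) = (-1 + X)*(-5 + X)
Y(o) = -960 - 16*o (Y(o) = (5 - 21)*((5 + (-5)**2 - 6*(-5)) + o) = -16*((5 + 25 + 30) + o) = -16*(60 + o) = -960 - 16*o)
(1995 - 1880) - Y(4) = (1995 - 1880) - (-960 - 16*4) = 115 - (-960 - 64) = 115 - 1*(-1024) = 115 + 1024 = 1139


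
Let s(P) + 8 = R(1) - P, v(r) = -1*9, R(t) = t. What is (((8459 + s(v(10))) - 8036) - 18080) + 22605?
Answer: 4950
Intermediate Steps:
v(r) = -9
s(P) = -7 - P (s(P) = -8 + (1 - P) = -7 - P)
(((8459 + s(v(10))) - 8036) - 18080) + 22605 = (((8459 + (-7 - 1*(-9))) - 8036) - 18080) + 22605 = (((8459 + (-7 + 9)) - 8036) - 18080) + 22605 = (((8459 + 2) - 8036) - 18080) + 22605 = ((8461 - 8036) - 18080) + 22605 = (425 - 18080) + 22605 = -17655 + 22605 = 4950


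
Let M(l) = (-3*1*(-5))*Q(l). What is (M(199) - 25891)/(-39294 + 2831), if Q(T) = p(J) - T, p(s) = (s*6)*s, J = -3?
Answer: 28066/36463 ≈ 0.76971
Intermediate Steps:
p(s) = 6*s² (p(s) = (6*s)*s = 6*s²)
Q(T) = 54 - T (Q(T) = 6*(-3)² - T = 6*9 - T = 54 - T)
M(l) = 810 - 15*l (M(l) = (-3*1*(-5))*(54 - l) = (-3*(-5))*(54 - l) = 15*(54 - l) = 810 - 15*l)
(M(199) - 25891)/(-39294 + 2831) = ((810 - 15*199) - 25891)/(-39294 + 2831) = ((810 - 2985) - 25891)/(-36463) = (-2175 - 25891)*(-1/36463) = -28066*(-1/36463) = 28066/36463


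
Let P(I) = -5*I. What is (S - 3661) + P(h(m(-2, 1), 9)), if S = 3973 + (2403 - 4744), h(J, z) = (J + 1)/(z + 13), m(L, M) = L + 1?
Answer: -2029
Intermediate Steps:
m(L, M) = 1 + L
h(J, z) = (1 + J)/(13 + z)
S = 1632 (S = 3973 - 2341 = 1632)
(S - 3661) + P(h(m(-2, 1), 9)) = (1632 - 3661) - 5*(1 + (1 - 2))/(13 + 9) = -2029 - 5*(1 - 1)/22 = -2029 - 5*0/22 = -2029 - 5*0 = -2029 + 0 = -2029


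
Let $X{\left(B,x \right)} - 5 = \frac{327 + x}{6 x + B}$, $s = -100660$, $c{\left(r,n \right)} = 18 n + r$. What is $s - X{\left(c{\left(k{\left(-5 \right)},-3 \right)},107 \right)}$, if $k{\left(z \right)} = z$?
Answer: $- \frac{58688129}{583} \approx -1.0067 \cdot 10^{5}$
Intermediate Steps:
$c{\left(r,n \right)} = r + 18 n$
$X{\left(B,x \right)} = 5 + \frac{327 + x}{B + 6 x}$ ($X{\left(B,x \right)} = 5 + \frac{327 + x}{6 x + B} = 5 + \frac{327 + x}{B + 6 x}$)
$s - X{\left(c{\left(k{\left(-5 \right)},-3 \right)},107 \right)} = -100660 - \frac{327 + 5 \left(-5 + 18 \left(-3\right)\right) + 31 \cdot 107}{\left(-5 + 18 \left(-3\right)\right) + 6 \cdot 107} = -100660 - \frac{327 + 5 \left(-5 - 54\right) + 3317}{\left(-5 - 54\right) + 642} = -100660 - \frac{327 + 5 \left(-59\right) + 3317}{-59 + 642} = -100660 - \frac{327 - 295 + 3317}{583} = -100660 - \frac{1}{583} \cdot 3349 = -100660 - \frac{3349}{583} = - \frac{58688129}{583}$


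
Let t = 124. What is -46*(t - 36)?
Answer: -4048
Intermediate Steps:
-46*(t - 36) = -46*(124 - 36) = -46*88 = -4048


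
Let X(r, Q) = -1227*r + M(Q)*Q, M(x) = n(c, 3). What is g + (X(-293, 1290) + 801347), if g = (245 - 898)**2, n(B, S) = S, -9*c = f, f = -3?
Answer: 1591137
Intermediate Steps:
c = 1/3 (c = -1/9*(-3) = 1/3 ≈ 0.33333)
M(x) = 3
X(r, Q) = -1227*r + 3*Q
g = 426409 (g = (-653)**2 = 426409)
g + (X(-293, 1290) + 801347) = 426409 + ((-1227*(-293) + 3*1290) + 801347) = 426409 + ((359511 + 3870) + 801347) = 426409 + (363381 + 801347) = 426409 + 1164728 = 1591137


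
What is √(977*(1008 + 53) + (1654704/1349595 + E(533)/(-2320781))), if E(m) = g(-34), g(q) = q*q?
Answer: √125545365094293803969942326305/348012714855 ≈ 1018.1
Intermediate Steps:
g(q) = q²
E(m) = 1156 (E(m) = (-34)² = 1156)
√(977*(1008 + 53) + (1654704/1349595 + E(533)/(-2320781))) = √(977*(1008 + 53) + (1654704/1349595 + 1156/(-2320781))) = √(977*1061 + (1654704*(1/1349595) + 1156*(-1/2320781))) = √(1036597 + (183856/149955 - 1156/2320781)) = √(1036597 + 426516163556/348012714855) = √(360749362696711991/348012714855) = √125545365094293803969942326305/348012714855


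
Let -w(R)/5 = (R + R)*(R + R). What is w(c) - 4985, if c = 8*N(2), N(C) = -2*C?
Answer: -25465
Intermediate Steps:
c = -32 (c = 8*(-2*2) = 8*(-4) = -32)
w(R) = -20*R**2 (w(R) = -5*(R + R)*(R + R) = -5*2*R*2*R = -20*R**2)
w(c) - 4985 = -20*(-32)**2 - 4985 = -20*1024 - 4985 = -20480 - 4985 = -25465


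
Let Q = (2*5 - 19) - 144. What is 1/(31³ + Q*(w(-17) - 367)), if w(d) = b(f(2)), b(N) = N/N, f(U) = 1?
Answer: 1/85789 ≈ 1.1657e-5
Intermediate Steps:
b(N) = 1
Q = -153 (Q = (10 - 19) - 144 = -9 - 144 = -153)
w(d) = 1
1/(31³ + Q*(w(-17) - 367)) = 1/(31³ - 153*(1 - 367)) = 1/(29791 - 153*(-366)) = 1/(29791 + 55998) = 1/85789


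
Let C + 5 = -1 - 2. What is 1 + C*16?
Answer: -127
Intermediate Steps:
C = -8 (C = -5 + (-1 - 2) = -5 - 3 = -8)
1 + C*16 = 1 - 8*16 = 1 - 128 = -127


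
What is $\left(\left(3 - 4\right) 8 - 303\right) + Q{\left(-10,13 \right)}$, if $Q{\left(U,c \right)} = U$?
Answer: $-321$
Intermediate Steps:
$\left(\left(3 - 4\right) 8 - 303\right) + Q{\left(-10,13 \right)} = \left(\left(3 - 4\right) 8 - 303\right) - 10 = \left(\left(-1\right) 8 - 303\right) - 10 = \left(-8 - 303\right) - 10 = -311 - 10 = -321$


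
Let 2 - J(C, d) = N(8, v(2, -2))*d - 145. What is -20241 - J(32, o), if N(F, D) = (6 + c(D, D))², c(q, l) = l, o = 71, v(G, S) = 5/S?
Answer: -78073/4 ≈ -19518.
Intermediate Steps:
N(F, D) = (6 + D)²
J(C, d) = 147 - 49*d/4 (J(C, d) = 2 - ((6 + 5/(-2))²*d - 145) = 2 - ((6 + 5*(-½))²*d - 145) = 2 - ((6 - 5/2)²*d - 145) = 2 - ((7/2)²*d - 145) = 2 - (49*d/4 - 145) = 2 - (-145 + 49*d/4) = 2 + (145 - 49*d/4) = 147 - 49*d/4)
-20241 - J(32, o) = -20241 - (147 - 49/4*71) = -20241 - (147 - 3479/4) = -20241 - 1*(-2891/4) = -20241 + 2891/4 = -78073/4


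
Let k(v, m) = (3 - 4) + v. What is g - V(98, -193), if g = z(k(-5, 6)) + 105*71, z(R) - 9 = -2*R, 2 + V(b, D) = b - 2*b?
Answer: 7576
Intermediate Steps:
k(v, m) = -1 + v
V(b, D) = -2 - b (V(b, D) = -2 + (b - 2*b) = -2 - b)
z(R) = 9 - 2*R
g = 7476 (g = (9 - 2*(-1 - 5)) + 105*71 = (9 - 2*(-6)) + 7455 = (9 + 12) + 7455 = 21 + 7455 = 7476)
g - V(98, -193) = 7476 - (-2 - 1*98) = 7476 - (-2 - 98) = 7476 - 1*(-100) = 7476 + 100 = 7576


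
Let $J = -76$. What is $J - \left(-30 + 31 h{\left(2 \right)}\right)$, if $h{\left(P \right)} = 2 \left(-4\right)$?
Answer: $202$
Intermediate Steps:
$h{\left(P \right)} = -8$
$J - \left(-30 + 31 h{\left(2 \right)}\right) = -76 + \left(\left(-31\right) \left(-8\right) + 30\right) = -76 + \left(248 + 30\right) = -76 + 278 = 202$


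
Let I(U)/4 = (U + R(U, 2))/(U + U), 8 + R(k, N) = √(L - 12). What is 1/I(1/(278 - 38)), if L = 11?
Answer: -1919/7480322 - 120*I/3740161 ≈ -0.00025654 - 3.2084e-5*I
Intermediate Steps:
R(k, N) = -8 + I (R(k, N) = -8 + √(11 - 12) = -8 + √(-1) = -8 + I)
I(U) = 2*(-8 + I + U)/U (I(U) = 4*((U + (-8 + I))/(U + U)) = 4*((-8 + I + U)/((2*U))) = 4*((-8 + I + U)*(1/(2*U))) = 4*((-8 + I + U)/(2*U)) = 2*(-8 + I + U)/U)
1/I(1/(278 - 38)) = 1/(2*(-8 + I + 1/(278 - 38))/(1/(278 - 38))) = 1/(2*(-8 + I + 1/240)/(1/240)) = 1/(2*240*(-1919/240 + I)) = 1/(-3838 + 480*I) = (-3838 - 480*I)/14960644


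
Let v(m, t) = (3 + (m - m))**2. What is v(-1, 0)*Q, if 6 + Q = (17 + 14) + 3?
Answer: 252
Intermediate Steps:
v(m, t) = 9 (v(m, t) = (3 + 0)**2 = 3**2 = 9)
Q = 28 (Q = -6 + ((17 + 14) + 3) = -6 + (31 + 3) = -6 + 34 = 28)
v(-1, 0)*Q = 9*28 = 252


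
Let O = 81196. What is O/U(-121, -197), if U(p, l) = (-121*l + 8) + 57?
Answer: 40598/11951 ≈ 3.3970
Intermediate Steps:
U(p, l) = 65 - 121*l (U(p, l) = (8 - 121*l) + 57 = 65 - 121*l)
O/U(-121, -197) = 81196/(65 - 121*(-197)) = 81196/(65 + 23837) = 81196/23902 = 81196*(1/23902) = 40598/11951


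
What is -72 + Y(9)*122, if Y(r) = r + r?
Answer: 2124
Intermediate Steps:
Y(r) = 2*r
-72 + Y(9)*122 = -72 + (2*9)*122 = -72 + 18*122 = -72 + 2196 = 2124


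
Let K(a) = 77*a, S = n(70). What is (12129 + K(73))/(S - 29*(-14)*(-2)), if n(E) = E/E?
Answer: -17750/811 ≈ -21.887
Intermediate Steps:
n(E) = 1
S = 1
(12129 + K(73))/(S - 29*(-14)*(-2)) = (12129 + 77*73)/(1 - 29*(-14)*(-2)) = (12129 + 5621)/(1 + 406*(-2)) = 17750/(1 - 812) = 17750/(-811) = 17750*(-1/811) = -17750/811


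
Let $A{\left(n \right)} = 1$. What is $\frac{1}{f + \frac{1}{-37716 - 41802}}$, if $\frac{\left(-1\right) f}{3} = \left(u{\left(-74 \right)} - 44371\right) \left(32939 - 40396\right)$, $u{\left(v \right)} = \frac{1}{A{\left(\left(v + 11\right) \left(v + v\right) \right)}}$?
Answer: $- \frac{79518}{78929667787861} \approx -1.0075 \cdot 10^{-9}$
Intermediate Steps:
$u{\left(v \right)} = 1$ ($u{\left(v \right)} = 1^{-1} = 1$)
$f = -992601270$ ($f = - 3 \left(1 - 44371\right) \left(32939 - 40396\right) = - 3 \left(\left(-44370\right) \left(-7457\right)\right) = \left(-3\right) 330867090 = -992601270$)
$\frac{1}{f + \frac{1}{-37716 - 41802}} = \frac{1}{-992601270 + \frac{1}{-37716 - 41802}} = \frac{1}{-992601270 + \frac{1}{-79518}} = \frac{1}{-992601270 - \frac{1}{79518}} = \frac{1}{- \frac{78929667787861}{79518}} = - \frac{79518}{78929667787861}$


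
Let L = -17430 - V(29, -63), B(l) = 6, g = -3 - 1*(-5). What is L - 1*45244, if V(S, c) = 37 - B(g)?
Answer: -62705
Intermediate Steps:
g = 2 (g = -3 + 5 = 2)
V(S, c) = 31 (V(S, c) = 37 - 1*6 = 37 - 6 = 31)
L = -17461 (L = -17430 - 1*31 = -17430 - 31 = -17461)
L - 1*45244 = -17461 - 1*45244 = -17461 - 45244 = -62705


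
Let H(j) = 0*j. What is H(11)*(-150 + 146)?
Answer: 0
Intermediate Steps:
H(j) = 0
H(11)*(-150 + 146) = 0*(-150 + 146) = 0*(-4) = 0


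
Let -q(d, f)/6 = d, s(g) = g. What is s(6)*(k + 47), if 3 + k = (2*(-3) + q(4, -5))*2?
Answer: -96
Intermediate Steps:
q(d, f) = -6*d
k = -63 (k = -3 + (2*(-3) - 6*4)*2 = -3 + (-6 - 24)*2 = -3 - 30*2 = -3 - 60 = -63)
s(6)*(k + 47) = 6*(-63 + 47) = 6*(-16) = -96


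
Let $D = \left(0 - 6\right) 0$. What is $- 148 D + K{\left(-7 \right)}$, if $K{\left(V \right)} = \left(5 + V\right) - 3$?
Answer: $-5$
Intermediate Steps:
$K{\left(V \right)} = 2 + V$
$D = 0$ ($D = \left(-6\right) 0 = 0$)
$- 148 D + K{\left(-7 \right)} = \left(-148\right) 0 + \left(2 - 7\right) = 0 - 5 = -5$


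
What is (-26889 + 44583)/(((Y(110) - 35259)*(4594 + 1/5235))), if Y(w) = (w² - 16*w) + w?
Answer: -92628090/596646303119 ≈ -0.00015525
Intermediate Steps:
Y(w) = w² - 15*w
(-26889 + 44583)/(((Y(110) - 35259)*(4594 + 1/5235))) = (-26889 + 44583)/(((110*(-15 + 110) - 35259)*(4594 + 1/5235))) = 17694/(((110*95 - 35259)*(4594 + 1/5235))) = 17694/(((10450 - 35259)*(24049591/5235))) = 17694/((-24809*24049591/5235)) = 17694/(-596646303119/5235) = 17694*(-5235/596646303119) = -92628090/596646303119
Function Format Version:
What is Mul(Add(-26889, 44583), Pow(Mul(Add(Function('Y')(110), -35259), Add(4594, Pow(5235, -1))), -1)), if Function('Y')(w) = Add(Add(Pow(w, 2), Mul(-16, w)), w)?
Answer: Rational(-92628090, 596646303119) ≈ -0.00015525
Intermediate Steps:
Function('Y')(w) = Add(Pow(w, 2), Mul(-15, w))
Mul(Add(-26889, 44583), Pow(Mul(Add(Function('Y')(110), -35259), Add(4594, Pow(5235, -1))), -1)) = Mul(Add(-26889, 44583), Pow(Mul(Add(Mul(110, Add(-15, 110)), -35259), Add(4594, Pow(5235, -1))), -1)) = Mul(17694, Pow(Mul(Add(Mul(110, 95), -35259), Add(4594, Rational(1, 5235))), -1)) = Mul(17694, Pow(Mul(Add(10450, -35259), Rational(24049591, 5235)), -1)) = Mul(17694, Pow(Mul(-24809, Rational(24049591, 5235)), -1)) = Mul(17694, Pow(Rational(-596646303119, 5235), -1)) = Mul(17694, Rational(-5235, 596646303119)) = Rational(-92628090, 596646303119)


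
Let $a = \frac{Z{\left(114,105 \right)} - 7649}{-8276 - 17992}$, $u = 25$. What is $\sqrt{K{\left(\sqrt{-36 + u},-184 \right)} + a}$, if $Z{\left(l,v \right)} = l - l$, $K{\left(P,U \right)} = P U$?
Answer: $\frac{\sqrt{50230983 - 31740359904 i \sqrt{11}}}{13134} \approx 17.472 - 17.464 i$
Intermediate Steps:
$Z{\left(l,v \right)} = 0$
$a = \frac{7649}{26268}$ ($a = \frac{0 - 7649}{-8276 - 17992} = - \frac{7649}{-26268} = \left(-7649\right) \left(- \frac{1}{26268}\right) = \frac{7649}{26268} \approx 0.29119$)
$\sqrt{K{\left(\sqrt{-36 + u},-184 \right)} + a} = \sqrt{\sqrt{-36 + 25} \left(-184\right) + \frac{7649}{26268}} = \sqrt{\sqrt{-11} \left(-184\right) + \frac{7649}{26268}} = \sqrt{i \sqrt{11} \left(-184\right) + \frac{7649}{26268}} = \sqrt{- 184 i \sqrt{11} + \frac{7649}{26268}} = \sqrt{\frac{7649}{26268} - 184 i \sqrt{11}}$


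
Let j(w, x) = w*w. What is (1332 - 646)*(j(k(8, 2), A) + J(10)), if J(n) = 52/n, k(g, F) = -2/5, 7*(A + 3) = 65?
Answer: 91924/25 ≈ 3677.0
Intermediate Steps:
A = 44/7 (A = -3 + (⅐)*65 = -3 + 65/7 = 44/7 ≈ 6.2857)
k(g, F) = -⅖ (k(g, F) = -2*⅕ = -⅖)
j(w, x) = w²
(1332 - 646)*(j(k(8, 2), A) + J(10)) = (1332 - 646)*((-⅖)² + 52/10) = 686*(4/25 + 52*(⅒)) = 686*(4/25 + 26/5) = 686*(134/25) = 91924/25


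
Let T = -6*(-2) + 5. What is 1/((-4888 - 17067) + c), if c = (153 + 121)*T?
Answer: -1/17297 ≈ -5.7813e-5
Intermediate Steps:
T = 17 (T = 12 + 5 = 17)
c = 4658 (c = (153 + 121)*17 = 274*17 = 4658)
1/((-4888 - 17067) + c) = 1/((-4888 - 17067) + 4658) = 1/(-21955 + 4658) = 1/(-17297) = -1/17297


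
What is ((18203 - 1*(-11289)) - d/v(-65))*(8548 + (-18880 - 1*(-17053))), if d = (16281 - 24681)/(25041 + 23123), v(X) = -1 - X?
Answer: 38187453592717/192656 ≈ 1.9822e+8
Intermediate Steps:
d = -2100/12041 (d = -8400/48164 = -8400*1/48164 = -2100/12041 ≈ -0.17440)
((18203 - 1*(-11289)) - d/v(-65))*(8548 + (-18880 - 1*(-17053))) = ((18203 - 1*(-11289)) - (-2100)/(12041*(-1 - 1*(-65))))*(8548 + (-18880 - 1*(-17053))) = ((18203 + 11289) - (-2100)/(12041*(-1 + 65)))*(8548 + (-18880 + 17053)) = (29492 - (-2100)/(12041*64))*(8548 - 1827) = (29492 - (-2100)/(12041*64))*6721 = (29492 - 1*(-525/192656))*6721 = (29492 + 525/192656)*6721 = (5681811277/192656)*6721 = 38187453592717/192656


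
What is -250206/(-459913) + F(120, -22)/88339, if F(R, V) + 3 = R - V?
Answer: 22166875741/40628254507 ≈ 0.54560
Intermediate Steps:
F(R, V) = -3 + R - V (F(R, V) = -3 + (R - V) = -3 + R - V)
-250206/(-459913) + F(120, -22)/88339 = -250206/(-459913) + (-3 + 120 - 1*(-22))/88339 = -250206*(-1/459913) + (-3 + 120 + 22)*(1/88339) = 250206/459913 + 139*(1/88339) = 250206/459913 + 139/88339 = 22166875741/40628254507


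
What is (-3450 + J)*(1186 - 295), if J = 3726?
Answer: 245916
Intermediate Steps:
(-3450 + J)*(1186 - 295) = (-3450 + 3726)*(1186 - 295) = 276*891 = 245916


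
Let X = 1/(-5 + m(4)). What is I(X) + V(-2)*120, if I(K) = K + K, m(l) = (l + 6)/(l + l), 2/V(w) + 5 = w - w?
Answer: -728/15 ≈ -48.533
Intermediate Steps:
V(w) = -⅖ (V(w) = 2/(-5 + (w - w)) = 2/(-5 + 0) = 2/(-5) = 2*(-⅕) = -⅖)
m(l) = (6 + l)/(2*l) (m(l) = (6 + l)/((2*l)) = (6 + l)*(1/(2*l)) = (6 + l)/(2*l))
X = -4/15 (X = 1/(-5 + (½)*(6 + 4)/4) = 1/(-5 + (½)*(¼)*10) = 1/(-5 + 5/4) = 1/(-15/4) = -4/15 ≈ -0.26667)
I(K) = 2*K
I(X) + V(-2)*120 = 2*(-4/15) - ⅖*120 = -8/15 - 48 = -728/15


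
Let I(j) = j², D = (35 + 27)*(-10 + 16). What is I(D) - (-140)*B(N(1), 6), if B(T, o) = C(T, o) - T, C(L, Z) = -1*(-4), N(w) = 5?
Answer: 138244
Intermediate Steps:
C(L, Z) = 4
B(T, o) = 4 - T
D = 372 (D = 62*6 = 372)
I(D) - (-140)*B(N(1), 6) = 372² - (-140)*(4 - 1*5) = 138384 - (-140)*(4 - 5) = 138384 - (-140)*(-1) = 138384 - 1*140 = 138384 - 140 = 138244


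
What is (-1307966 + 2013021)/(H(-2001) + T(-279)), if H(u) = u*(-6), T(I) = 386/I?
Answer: 196710345/3349288 ≈ 58.732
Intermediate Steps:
H(u) = -6*u
(-1307966 + 2013021)/(H(-2001) + T(-279)) = (-1307966 + 2013021)/(-6*(-2001) + 386/(-279)) = 705055/(12006 + 386*(-1/279)) = 705055/(12006 - 386/279) = 705055/(3349288/279) = 705055*(279/3349288) = 196710345/3349288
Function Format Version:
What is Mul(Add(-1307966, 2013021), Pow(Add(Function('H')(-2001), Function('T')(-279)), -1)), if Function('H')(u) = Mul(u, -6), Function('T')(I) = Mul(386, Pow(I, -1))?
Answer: Rational(196710345, 3349288) ≈ 58.732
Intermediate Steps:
Function('H')(u) = Mul(-6, u)
Mul(Add(-1307966, 2013021), Pow(Add(Function('H')(-2001), Function('T')(-279)), -1)) = Mul(Add(-1307966, 2013021), Pow(Add(Mul(-6, -2001), Mul(386, Pow(-279, -1))), -1)) = Mul(705055, Pow(Add(12006, Mul(386, Rational(-1, 279))), -1)) = Mul(705055, Pow(Add(12006, Rational(-386, 279)), -1)) = Mul(705055, Pow(Rational(3349288, 279), -1)) = Mul(705055, Rational(279, 3349288)) = Rational(196710345, 3349288)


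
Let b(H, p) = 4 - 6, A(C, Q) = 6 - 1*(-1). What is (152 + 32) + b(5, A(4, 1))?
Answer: 182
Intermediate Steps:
A(C, Q) = 7 (A(C, Q) = 6 + 1 = 7)
b(H, p) = -2
(152 + 32) + b(5, A(4, 1)) = (152 + 32) - 2 = 184 - 2 = 182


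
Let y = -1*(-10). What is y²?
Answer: 100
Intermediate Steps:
y = 10
y² = 10² = 100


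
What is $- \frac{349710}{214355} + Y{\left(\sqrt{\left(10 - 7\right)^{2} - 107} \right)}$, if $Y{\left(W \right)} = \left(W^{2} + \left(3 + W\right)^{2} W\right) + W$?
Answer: $- \frac{29479448}{42871} - 616 i \sqrt{2} \approx -687.63 - 871.16 i$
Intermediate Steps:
$Y{\left(W \right)} = W + W^{2} + W \left(3 + W\right)^{2}$ ($Y{\left(W \right)} = \left(W^{2} + W \left(3 + W\right)^{2}\right) + W = W + W^{2} + W \left(3 + W\right)^{2}$)
$- \frac{349710}{214355} + Y{\left(\sqrt{\left(10 - 7\right)^{2} - 107} \right)} = - \frac{349710}{214355} + \sqrt{\left(10 - 7\right)^{2} - 107} \left(1 + \sqrt{\left(10 - 7\right)^{2} - 107} + \left(3 + \sqrt{\left(10 - 7\right)^{2} - 107}\right)^{2}\right) = \left(-349710\right) \frac{1}{214355} + \sqrt{3^{2} - 107} \left(1 + \sqrt{3^{2} - 107} + \left(3 + \sqrt{3^{2} - 107}\right)^{2}\right) = - \frac{69942}{42871} + \sqrt{9 - 107} \left(1 + \sqrt{9 - 107} + \left(3 + \sqrt{9 - 107}\right)^{2}\right) = - \frac{69942}{42871} + \sqrt{-98} \left(1 + \sqrt{-98} + \left(3 + \sqrt{-98}\right)^{2}\right) = - \frac{69942}{42871} + 7 i \sqrt{2} \left(1 + 7 i \sqrt{2} + \left(3 + 7 i \sqrt{2}\right)^{2}\right) = - \frac{69942}{42871} + 7 i \sqrt{2} \left(1 + \left(3 + 7 i \sqrt{2}\right)^{2} + 7 i \sqrt{2}\right)$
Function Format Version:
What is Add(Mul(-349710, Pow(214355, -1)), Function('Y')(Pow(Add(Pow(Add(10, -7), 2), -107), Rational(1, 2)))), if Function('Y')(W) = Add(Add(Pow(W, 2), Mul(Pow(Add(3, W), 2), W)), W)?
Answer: Add(Rational(-29479448, 42871), Mul(-616, I, Pow(2, Rational(1, 2)))) ≈ Add(-687.63, Mul(-871.16, I))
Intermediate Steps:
Function('Y')(W) = Add(W, Pow(W, 2), Mul(W, Pow(Add(3, W), 2))) (Function('Y')(W) = Add(Add(Pow(W, 2), Mul(W, Pow(Add(3, W), 2))), W) = Add(W, Pow(W, 2), Mul(W, Pow(Add(3, W), 2))))
Add(Mul(-349710, Pow(214355, -1)), Function('Y')(Pow(Add(Pow(Add(10, -7), 2), -107), Rational(1, 2)))) = Add(Mul(-349710, Pow(214355, -1)), Mul(Pow(Add(Pow(Add(10, -7), 2), -107), Rational(1, 2)), Add(1, Pow(Add(Pow(Add(10, -7), 2), -107), Rational(1, 2)), Pow(Add(3, Pow(Add(Pow(Add(10, -7), 2), -107), Rational(1, 2))), 2)))) = Add(Mul(-349710, Rational(1, 214355)), Mul(Pow(Add(Pow(3, 2), -107), Rational(1, 2)), Add(1, Pow(Add(Pow(3, 2), -107), Rational(1, 2)), Pow(Add(3, Pow(Add(Pow(3, 2), -107), Rational(1, 2))), 2)))) = Add(Rational(-69942, 42871), Mul(Pow(Add(9, -107), Rational(1, 2)), Add(1, Pow(Add(9, -107), Rational(1, 2)), Pow(Add(3, Pow(Add(9, -107), Rational(1, 2))), 2)))) = Add(Rational(-69942, 42871), Mul(Pow(-98, Rational(1, 2)), Add(1, Pow(-98, Rational(1, 2)), Pow(Add(3, Pow(-98, Rational(1, 2))), 2)))) = Add(Rational(-69942, 42871), Mul(Mul(7, I, Pow(2, Rational(1, 2))), Add(1, Mul(7, I, Pow(2, Rational(1, 2))), Pow(Add(3, Mul(7, I, Pow(2, Rational(1, 2)))), 2)))) = Add(Rational(-69942, 42871), Mul(Mul(7, I, Pow(2, Rational(1, 2))), Add(1, Pow(Add(3, Mul(7, I, Pow(2, Rational(1, 2)))), 2), Mul(7, I, Pow(2, Rational(1, 2)))))) = Add(Rational(-69942, 42871), Mul(7, I, Pow(2, Rational(1, 2)), Add(1, Pow(Add(3, Mul(7, I, Pow(2, Rational(1, 2)))), 2), Mul(7, I, Pow(2, Rational(1, 2))))))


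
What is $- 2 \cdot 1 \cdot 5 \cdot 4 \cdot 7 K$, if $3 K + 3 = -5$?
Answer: $\frac{2240}{3} \approx 746.67$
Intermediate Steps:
$K = - \frac{8}{3}$ ($K = -1 + \frac{1}{3} \left(-5\right) = -1 - \frac{5}{3} = - \frac{8}{3} \approx -2.6667$)
$- 2 \cdot 1 \cdot 5 \cdot 4 \cdot 7 K = - 2 \cdot 1 \cdot 5 \cdot 4 \cdot 7 \left(- \frac{8}{3}\right) = \left(-2\right) 5 \cdot 4 \cdot 7 \left(- \frac{8}{3}\right) = \left(-10\right) 4 \cdot 7 \left(- \frac{8}{3}\right) = \left(-40\right) 7 \left(- \frac{8}{3}\right) = \left(-280\right) \left(- \frac{8}{3}\right) = \frac{2240}{3}$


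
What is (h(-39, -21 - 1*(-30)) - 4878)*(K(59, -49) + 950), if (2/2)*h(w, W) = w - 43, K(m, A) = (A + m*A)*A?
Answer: -719249600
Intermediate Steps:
K(m, A) = A*(A + A*m) (K(m, A) = (A + A*m)*A = A*(A + A*m))
h(w, W) = -43 + w (h(w, W) = w - 43 = -43 + w)
(h(-39, -21 - 1*(-30)) - 4878)*(K(59, -49) + 950) = ((-43 - 39) - 4878)*((-49)²*(1 + 59) + 950) = (-82 - 4878)*(2401*60 + 950) = -4960*(144060 + 950) = -4960*145010 = -719249600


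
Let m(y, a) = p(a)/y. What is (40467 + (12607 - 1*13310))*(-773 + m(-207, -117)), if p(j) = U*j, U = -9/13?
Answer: -707322032/23 ≈ -3.0753e+7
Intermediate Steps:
U = -9/13 (U = -9*1/13 = -9/13 ≈ -0.69231)
p(j) = -9*j/13
m(y, a) = -9*a/(13*y) (m(y, a) = (-9*a/13)/y = -9*a/(13*y))
(40467 + (12607 - 1*13310))*(-773 + m(-207, -117)) = (40467 + (12607 - 1*13310))*(-773 - 9/13*(-117)/(-207)) = (40467 + (12607 - 13310))*(-773 - 9/13*(-117)*(-1/207)) = (40467 - 703)*(-773 - 9/23) = 39764*(-17788/23) = -707322032/23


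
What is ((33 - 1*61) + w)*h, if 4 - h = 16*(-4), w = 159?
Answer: 8908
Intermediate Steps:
h = 68 (h = 4 - 16*(-4) = 4 - 1*(-64) = 4 + 64 = 68)
((33 - 1*61) + w)*h = ((33 - 1*61) + 159)*68 = ((33 - 61) + 159)*68 = (-28 + 159)*68 = 131*68 = 8908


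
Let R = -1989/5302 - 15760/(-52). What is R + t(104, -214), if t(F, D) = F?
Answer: 28032327/68926 ≈ 406.70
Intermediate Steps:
R = 20864023/68926 (R = -1989*1/5302 - 15760*(-1/52) = -1989/5302 + 3940/13 = 20864023/68926 ≈ 302.70)
R + t(104, -214) = 20864023/68926 + 104 = 28032327/68926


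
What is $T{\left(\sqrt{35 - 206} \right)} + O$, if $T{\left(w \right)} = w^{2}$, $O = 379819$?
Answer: $379648$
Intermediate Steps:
$T{\left(\sqrt{35 - 206} \right)} + O = \left(\sqrt{35 - 206}\right)^{2} + 379819 = \left(\sqrt{-171}\right)^{2} + 379819 = \left(3 i \sqrt{19}\right)^{2} + 379819 = -171 + 379819 = 379648$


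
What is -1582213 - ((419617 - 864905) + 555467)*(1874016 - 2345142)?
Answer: 51906609341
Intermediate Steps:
-1582213 - ((419617 - 864905) + 555467)*(1874016 - 2345142) = -1582213 - (-445288 + 555467)*(-471126) = -1582213 - 110179*(-471126) = -1582213 - 1*(-51908191554) = -1582213 + 51908191554 = 51906609341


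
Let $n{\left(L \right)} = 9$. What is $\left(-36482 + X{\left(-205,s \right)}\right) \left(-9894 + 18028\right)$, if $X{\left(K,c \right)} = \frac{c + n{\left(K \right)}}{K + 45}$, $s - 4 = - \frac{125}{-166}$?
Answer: $- \frac{47479245947}{160} \approx -2.9675 \cdot 10^{8}$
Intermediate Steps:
$s = \frac{789}{166}$ ($s = 4 - \frac{125}{-166} = 4 - - \frac{125}{166} = 4 + \frac{125}{166} = \frac{789}{166} \approx 4.753$)
$X{\left(K,c \right)} = \frac{9 + c}{45 + K}$ ($X{\left(K,c \right)} = \frac{c + 9}{K + 45} = \frac{9 + c}{45 + K}$)
$\left(-36482 + X{\left(-205,s \right)}\right) \left(-9894 + 18028\right) = \left(-36482 + \frac{9 + \frac{789}{166}}{45 - 205}\right) \left(-9894 + 18028\right) = \left(-36482 + \frac{1}{-160} \cdot \frac{2283}{166}\right) 8134 = \left(-36482 - \frac{2283}{26560}\right) 8134 = \left(- \frac{968964203}{26560}\right) 8134 = - \frac{47479245947}{160}$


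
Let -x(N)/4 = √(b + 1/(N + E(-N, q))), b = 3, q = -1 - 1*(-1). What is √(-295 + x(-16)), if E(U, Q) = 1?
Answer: √(-66375 - 120*√165)/15 ≈ 17.374*I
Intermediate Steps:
q = 0 (q = -1 + 1 = 0)
x(N) = -4*√(3 + 1/(1 + N)) (x(N) = -4*√(3 + 1/(N + 1)) = -4*√(3 + 1/(1 + N)))
√(-295 + x(-16)) = √(-295 - 4*2*√11*√(-1/(1 - 16))) = √(-295 - 4*2*√11*√(-1/(-15))) = √(-295 - 4*2*√165/15) = √(-295 - 8*√165/15)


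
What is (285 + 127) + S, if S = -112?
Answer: 300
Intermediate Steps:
(285 + 127) + S = (285 + 127) - 112 = 412 - 112 = 300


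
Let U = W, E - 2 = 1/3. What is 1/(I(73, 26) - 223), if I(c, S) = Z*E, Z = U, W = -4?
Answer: -3/697 ≈ -0.0043042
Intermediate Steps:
E = 7/3 (E = 2 + 1/3 = 2 + ⅓ = 7/3 ≈ 2.3333)
U = -4
Z = -4
I(c, S) = -28/3 (I(c, S) = -4*7/3 = -28/3)
1/(I(73, 26) - 223) = 1/(-28/3 - 223) = 1/(-697/3) = -3/697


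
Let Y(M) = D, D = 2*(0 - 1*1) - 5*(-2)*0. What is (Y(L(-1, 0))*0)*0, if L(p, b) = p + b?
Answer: 0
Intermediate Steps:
L(p, b) = b + p
D = -2 (D = 2*(0 - 1) + 10*0 = 2*(-1) + 0 = -2 + 0 = -2)
Y(M) = -2
(Y(L(-1, 0))*0)*0 = -2*0*0 = 0*0 = 0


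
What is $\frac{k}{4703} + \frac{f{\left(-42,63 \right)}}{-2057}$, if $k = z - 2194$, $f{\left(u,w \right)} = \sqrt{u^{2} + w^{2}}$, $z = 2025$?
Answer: $- \frac{169}{4703} - \frac{21 \sqrt{13}}{2057} \approx -0.072744$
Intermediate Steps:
$k = -169$ ($k = 2025 - 2194 = -169$)
$\frac{k}{4703} + \frac{f{\left(-42,63 \right)}}{-2057} = - \frac{169}{4703} + \frac{\sqrt{\left(-42\right)^{2} + 63^{2}}}{-2057} = \left(-169\right) \frac{1}{4703} + \sqrt{1764 + 3969} \left(- \frac{1}{2057}\right) = - \frac{169}{4703} + \sqrt{5733} \left(- \frac{1}{2057}\right) = - \frac{169}{4703} + 21 \sqrt{13} \left(- \frac{1}{2057}\right) = - \frac{169}{4703} - \frac{21 \sqrt{13}}{2057}$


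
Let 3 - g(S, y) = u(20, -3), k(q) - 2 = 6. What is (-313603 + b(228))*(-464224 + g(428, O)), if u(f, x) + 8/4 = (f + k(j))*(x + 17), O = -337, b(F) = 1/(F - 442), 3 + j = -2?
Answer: 31180528799273/214 ≈ 1.4570e+11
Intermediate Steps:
j = -5 (j = -3 - 2 = -5)
k(q) = 8 (k(q) = 2 + 6 = 8)
b(F) = 1/(-442 + F)
u(f, x) = -2 + (8 + f)*(17 + x) (u(f, x) = -2 + (f + 8)*(x + 17) = -2 + (8 + f)*(17 + x))
g(S, y) = -387 (g(S, y) = 3 - (134 + 8*(-3) + 17*20 + 20*(-3)) = 3 - (134 - 24 + 340 - 60) = 3 - 1*390 = 3 - 390 = -387)
(-313603 + b(228))*(-464224 + g(428, O)) = (-313603 + 1/(-442 + 228))*(-464224 - 387) = (-313603 + 1/(-214))*(-464611) = (-313603 - 1/214)*(-464611) = -67111043/214*(-464611) = 31180528799273/214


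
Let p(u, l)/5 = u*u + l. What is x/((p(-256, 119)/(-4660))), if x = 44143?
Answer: -41141276/65655 ≈ -626.63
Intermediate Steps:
p(u, l) = 5*l + 5*u² (p(u, l) = 5*(u*u + l) = 5*(u² + l) = 5*(l + u²) = 5*l + 5*u²)
x/((p(-256, 119)/(-4660))) = 44143/(((5*119 + 5*(-256)²)/(-4660))) = 44143/(((595 + 5*65536)*(-1/4660))) = 44143/(((595 + 327680)*(-1/4660))) = 44143/((328275*(-1/4660))) = 44143/(-65655/932) = 44143*(-932/65655) = -41141276/65655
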